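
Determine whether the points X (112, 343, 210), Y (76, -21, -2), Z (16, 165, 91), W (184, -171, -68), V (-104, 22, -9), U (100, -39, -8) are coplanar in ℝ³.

The plane through X, Y, Z has normal n = XY × XZ = (5580, 16068, -28536) and equation n·P = 143724.
Checking the remaining points: n·W = 219540, n·V = 30000, n·U = 159636.
Since n·W = 219540 ≠ 143724, W is off the plane and the points are not all coplanar.

No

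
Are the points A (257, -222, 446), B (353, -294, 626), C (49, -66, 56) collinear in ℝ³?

AB = (96, -72, 180), AC = (-208, 156, -390).
Each component of AC is -13/6 times the corresponding component of AB, so AC = -13/6·AB and the points are collinear.

Yes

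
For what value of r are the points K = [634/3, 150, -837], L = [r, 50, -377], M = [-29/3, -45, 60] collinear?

Collinearity requires KL × KM = 0; each component is linear in r.
The y-component gives (-897)r + (87906) = 0, so r = 98.
The remaining components then also vanish.

98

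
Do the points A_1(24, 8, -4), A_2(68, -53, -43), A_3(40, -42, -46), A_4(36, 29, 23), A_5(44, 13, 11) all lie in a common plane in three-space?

Yes

The plane through A_1, A_2, A_3 has normal n = A_1A_2 × A_1A_3 = (612, 1224, -1224) and equation n·P = 29376.
Checking the remaining points: n·A_4 = 29376, n·A_5 = 29376.
All equal 29376, so all 5 points lie in one plane.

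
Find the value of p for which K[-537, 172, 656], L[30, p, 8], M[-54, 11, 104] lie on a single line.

-17

Collinearity requires KL × KM = 0; each component is linear in p.
The x-component gives (-552)p + (-9384) = 0, so p = -17.
The remaining components then also vanish.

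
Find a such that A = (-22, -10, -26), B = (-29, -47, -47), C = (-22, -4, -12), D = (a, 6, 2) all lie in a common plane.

Normal to plane ABC: n = (-392, 98, -42); plane equation n·P = 8736.
Requiring n·D = 8736: (-392)a + (504) = 8736.
So a = -21.

-21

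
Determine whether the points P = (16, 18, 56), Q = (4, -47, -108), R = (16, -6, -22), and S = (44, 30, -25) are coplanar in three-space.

No

A normal to the plane through P, Q, R is n = PQ × PR = (1134, -936, 288).
The plane has equation n·X = 17424. For S: n·S = 14616.
14616 ≠ 17424, so S is off the plane.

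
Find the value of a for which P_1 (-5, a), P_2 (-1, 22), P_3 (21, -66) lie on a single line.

38

Collinearity: (P_1 − P_2) must be parallel to (P_3 − P_2) = (22, -88).
Cross-multiplying the components: (a − 22)·(22) = (-4)·(-88).
Solving gives a = 38.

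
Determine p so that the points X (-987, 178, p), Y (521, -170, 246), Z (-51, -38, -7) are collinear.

-421

Direction YZ = (-572, 132, -253). From the x-coordinate of X, the parameter along the line is τ = (-987 − 521)/(-572) = 29/11.
Then p = 246 + 29/11·(-253) = -421.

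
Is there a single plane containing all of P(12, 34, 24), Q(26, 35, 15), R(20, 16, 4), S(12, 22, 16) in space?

No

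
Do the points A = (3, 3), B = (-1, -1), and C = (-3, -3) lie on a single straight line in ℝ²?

AB = (-4, -4), AC = (-6, -6).
Twice the signed area of △ABC is (-4)(-6) − (-4)(-6) = 0.
The triangle is degenerate (zero area), so the points are collinear.

Yes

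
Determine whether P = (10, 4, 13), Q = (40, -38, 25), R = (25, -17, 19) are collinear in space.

Yes

PQ = (30, -42, 12), PR = (15, -21, 6).
PQ × PR = (0, 0, 0).
The cross product vanishes, so the three points are collinear.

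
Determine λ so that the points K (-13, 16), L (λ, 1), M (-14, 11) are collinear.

-16

Collinearity: (L − K) must be parallel to (M − K) = (-1, -5).
Cross-multiplying the components: (λ − (-13))·(-5) = (-15)·(-1).
Solving gives λ = -16.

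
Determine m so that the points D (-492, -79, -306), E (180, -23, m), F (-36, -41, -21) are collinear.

Direction DF = (456, 38, 285). From the x-coordinate of E, the parameter along the line is τ = (180 − (-492))/456 = 28/19.
Then m = (-306) + 28/19·(285) = 114.

114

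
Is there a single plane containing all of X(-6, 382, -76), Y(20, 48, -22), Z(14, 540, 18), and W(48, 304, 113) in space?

No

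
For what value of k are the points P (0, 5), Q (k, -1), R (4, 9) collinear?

-6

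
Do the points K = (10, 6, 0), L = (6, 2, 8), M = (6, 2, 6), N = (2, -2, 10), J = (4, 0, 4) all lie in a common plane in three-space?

The plane through K, L, M has normal n = KL × KM = (8, -8, 0) and equation n·P = 32.
Checking the remaining points: n·N = 32, n·J = 32.
All equal 32, so all 5 points lie in one plane.

Yes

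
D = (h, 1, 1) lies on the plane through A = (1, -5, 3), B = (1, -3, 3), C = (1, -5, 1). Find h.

1

A normal to the plane is n = AB × AC = (-4, 0, 0).
D lies in the plane iff n · AD = 0.
This gives (-4)h + (4) = 0, so h = 1.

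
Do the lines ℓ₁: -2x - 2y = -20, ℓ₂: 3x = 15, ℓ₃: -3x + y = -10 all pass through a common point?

Yes

Intersecting ℓ₁ and ℓ₂: solving the 2×2 system gives (x, y) = (5, 5).
Substitute into ℓ₃: (-3)(5) + (1)(5) = -10.
This equals -10, so (5, 5) lies on all three lines and they are concurrent.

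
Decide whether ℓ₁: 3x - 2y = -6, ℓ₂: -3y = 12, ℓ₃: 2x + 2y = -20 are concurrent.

No

Intersecting ℓ₁ and ℓ₂: solving the 2×2 system gives (x, y) = (-14/3, -4).
Substitute into ℓ₃: (2)(-14/3) + (2)(-4) = -52/3.
But ℓ₃ requires -20 ≠ -52/3, so the three lines have no common point.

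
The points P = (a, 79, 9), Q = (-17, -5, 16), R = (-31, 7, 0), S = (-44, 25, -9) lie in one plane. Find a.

-59

Coplanarity ⇔ det[PQ; PR; PS] = 0.
Expanding, this is linear in a: (-180)a + (-10620) = 0.
So a = -59.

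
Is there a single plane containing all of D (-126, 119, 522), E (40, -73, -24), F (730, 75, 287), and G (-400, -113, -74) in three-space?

The four points are coplanar iff the 3×3 determinant with rows DE, DF, DG is zero.
Rows: (166, -192, -546), (856, -44, -235), (-274, -232, -596).
Expanding along the first row: (166)(-28296) − (-192)(-574566) + (-546)(-210648) = 0.
Zero determinant ⇒ coplanar.

Yes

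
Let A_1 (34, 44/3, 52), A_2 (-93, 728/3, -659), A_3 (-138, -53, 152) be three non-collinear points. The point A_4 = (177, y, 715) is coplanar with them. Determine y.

-580/3

Coplanarity requires A_1A_2 · (A_1A_3 × A_1A_4) = 0.
A_1A_2 = (-127, 228, -711), A_1A_3 = (-172, -203/3, 100); the triple product is linear in y with coefficient 134992 and constant term 78295360/3.
Setting it to zero: y = -580/3.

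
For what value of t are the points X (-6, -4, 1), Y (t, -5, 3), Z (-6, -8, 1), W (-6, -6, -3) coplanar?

-6

Normal to plane XZW: n = (16, 0, 0); plane equation n·P = -96.
Requiring n·Y = -96: (16)t + (0) = -96.
So t = -6.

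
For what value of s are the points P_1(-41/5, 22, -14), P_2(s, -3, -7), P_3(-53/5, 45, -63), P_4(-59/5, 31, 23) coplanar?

-17/5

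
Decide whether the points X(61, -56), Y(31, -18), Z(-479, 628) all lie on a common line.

XY = (-30, 38), XZ = (-540, 684).
det[XY; XZ] = (-30)(684) − (38)(-540) = 0.
The determinant is zero, so the points are collinear.

Yes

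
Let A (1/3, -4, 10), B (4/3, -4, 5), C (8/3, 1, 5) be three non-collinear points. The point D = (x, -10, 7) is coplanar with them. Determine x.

The plane through A, B, C has equation 25x − (20/3)y + 5z = 85.
Substituting D: (25)x + (305/3) = 85, so x = -2/3.

-2/3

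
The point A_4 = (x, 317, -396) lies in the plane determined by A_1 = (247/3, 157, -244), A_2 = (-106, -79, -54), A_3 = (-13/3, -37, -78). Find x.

The plane through A_1, A_2, A_3 has equation −2316x + (44390/3)y + (48250/3)z = -5375822/3.
Substituting A_4: (-2316)x + (-5035370/3) = -5375822/3, so x = 49.

49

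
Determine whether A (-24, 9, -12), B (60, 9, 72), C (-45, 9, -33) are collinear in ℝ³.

AB = (84, 0, 84), AC = (-21, 0, -21).
AB × AC = (0, 0, 0).
The cross product vanishes, so the three points are collinear.

Yes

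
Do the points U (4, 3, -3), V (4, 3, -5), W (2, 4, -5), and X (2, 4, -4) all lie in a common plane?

Yes

With U as base: UV = (0, 0, -2), UW = (-2, 1, -2), UX = (-2, 1, -1).
UW × UX = (1, 2, 0).
UV · (UW × UX) = 0.
The scalar triple product vanishes, so the four points are coplanar.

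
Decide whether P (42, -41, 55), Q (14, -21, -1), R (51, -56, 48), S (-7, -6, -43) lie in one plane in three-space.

Yes

A normal to the plane through P, Q, R is n = PQ × PR = (-980, -700, 240).
The plane has equation n·X = 740. For S: n·S = 740.
Equal, so S lies in the plane and all four are coplanar.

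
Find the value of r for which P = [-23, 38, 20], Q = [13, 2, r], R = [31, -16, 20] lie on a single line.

Direction PR = (54, -54, 0). From the x-coordinate of Q, the parameter along the line is τ = (13 − (-23))/54 = 2/3.
Then r = 20 + 2/3·(0) = 20.

20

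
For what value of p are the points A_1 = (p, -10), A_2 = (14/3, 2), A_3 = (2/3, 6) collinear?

50/3

The three points are collinear iff det[A_1A_2; A_1A_3] = 0.
This determinant is linear in p: (-4)p + (200/3) = 0, so p = 50/3.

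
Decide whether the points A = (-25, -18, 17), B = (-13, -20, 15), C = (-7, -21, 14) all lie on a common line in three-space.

Yes

AB = (12, -2, -2), AC = (18, -3, -3).
AB × AC = (0, 0, 0).
The cross product vanishes, so the three points are collinear.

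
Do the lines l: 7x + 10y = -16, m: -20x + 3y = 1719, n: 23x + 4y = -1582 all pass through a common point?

The three lines meet at one point iff the augmented coefficient matrix [aᵢ bᵢ cᵢ] has rank < 3, i.e. its determinant vanishes.
Here the determinant is 0.
It vanishes, so the lines are concurrent at (-78, 53).

Yes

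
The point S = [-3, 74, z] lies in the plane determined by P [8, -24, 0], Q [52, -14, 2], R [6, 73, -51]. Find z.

The plane through P, Q, R has equation −704x + 2240y + 4288z = -59392.
Substituting S: (4288)z + (167872) = -59392, so z = -53.

-53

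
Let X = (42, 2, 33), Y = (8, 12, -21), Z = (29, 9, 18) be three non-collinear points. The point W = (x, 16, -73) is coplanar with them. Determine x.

-20

A normal to the plane is n = XY × XZ = (228, 192, -108).
W lies in the plane iff n · XW = 0.
This gives (228)x + (4560) = 0, so x = -20.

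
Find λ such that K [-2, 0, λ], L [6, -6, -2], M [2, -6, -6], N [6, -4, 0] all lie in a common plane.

-4

The points are coplanar iff KL · (KM × KN) = 0.
Expanding, this is linear in λ: (8)λ + (32) = 0.
So λ = -4.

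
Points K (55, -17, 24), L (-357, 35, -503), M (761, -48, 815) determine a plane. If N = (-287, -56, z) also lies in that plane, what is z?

-255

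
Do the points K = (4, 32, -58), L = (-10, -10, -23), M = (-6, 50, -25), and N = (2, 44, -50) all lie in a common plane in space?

With K as base: KL = (-14, -42, 35), KM = (-10, 18, 33), KN = (-2, 12, 8).
KM × KN = (-252, 14, -84).
KL · (KM × KN) = 0.
The scalar triple product vanishes, so the four points are coplanar.

Yes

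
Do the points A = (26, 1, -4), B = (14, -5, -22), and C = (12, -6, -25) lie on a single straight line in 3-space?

Yes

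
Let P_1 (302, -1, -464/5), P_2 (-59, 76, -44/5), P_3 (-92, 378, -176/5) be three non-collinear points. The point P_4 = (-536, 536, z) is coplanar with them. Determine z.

304/5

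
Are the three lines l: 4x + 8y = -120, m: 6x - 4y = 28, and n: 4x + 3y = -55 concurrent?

Lines aᵢx + bᵢy = cᵢ with pairwise distinct directions are concurrent exactly when det[aᵢ bᵢ cᵢ] = 0.
Here the determinant is 0.
It vanishes, so the lines are concurrent at (-4, -13).

Yes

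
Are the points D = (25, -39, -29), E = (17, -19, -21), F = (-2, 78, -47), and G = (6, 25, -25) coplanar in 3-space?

Yes

A normal to the plane through D, E, F is n = DE × DF = (-1296, -360, -396).
The plane has equation n·P = -6876. For G: n·G = -6876.
Equal, so G lies in the plane and all four are coplanar.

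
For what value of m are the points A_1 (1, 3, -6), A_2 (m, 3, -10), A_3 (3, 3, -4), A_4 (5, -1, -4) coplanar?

-3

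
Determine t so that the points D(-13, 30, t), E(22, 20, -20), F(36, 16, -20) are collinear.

Direction EF = (14, -4, 0). From the x-coordinate of D, the parameter along the line is τ = (-13 − 22)/14 = -5/2.
Then t = (-20) + (-5/2)·(0) = -20.

-20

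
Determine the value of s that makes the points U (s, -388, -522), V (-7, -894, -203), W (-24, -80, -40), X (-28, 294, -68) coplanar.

-2

The points are coplanar iff UV · (UW × UX) = 0.
Expanding, this is linear in s: (83754)s + (167508) = 0.
So s = -2.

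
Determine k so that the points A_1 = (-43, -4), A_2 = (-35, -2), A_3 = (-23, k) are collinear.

Collinearity: (A_3 − A_1) must be parallel to (A_2 − A_1) = (8, 2).
Cross-multiplying the components: (k − (-4))·(8) = (20)·(2).
Solving gives k = 1.

1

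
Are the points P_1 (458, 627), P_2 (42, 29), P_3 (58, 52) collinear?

P_1P_2 = (-416, -598), P_1P_3 = (-400, -575).
Checking proportionality: P_1P_3 = 25/26·P_1P_2, so the vectors are parallel and the points are collinear.

Yes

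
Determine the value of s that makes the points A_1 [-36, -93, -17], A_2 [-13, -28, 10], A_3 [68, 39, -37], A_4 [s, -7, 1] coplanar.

8

The points are coplanar iff A_1A_2 · (A_1A_3 × A_1A_4) = 0.
Expanding, this is linear in s: (-4864)s + (38912) = 0.
So s = 8.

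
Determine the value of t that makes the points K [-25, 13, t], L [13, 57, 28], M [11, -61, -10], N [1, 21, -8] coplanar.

-66

The points are coplanar iff KL · (KM × KN) = 0.
Expanding, this is linear in t: (1344)t + (88704) = 0.
So t = -66.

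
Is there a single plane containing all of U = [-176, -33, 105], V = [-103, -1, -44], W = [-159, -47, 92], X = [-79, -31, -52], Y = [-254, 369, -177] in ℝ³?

Yes

The plane through U, V, W has normal n = UV × UW = (-2502, -1584, -1566) and equation n·P = 328194.
Checking the remaining points: n·X = 328194, n·Y = 328194.
All equal 328194, so all 5 points lie in one plane.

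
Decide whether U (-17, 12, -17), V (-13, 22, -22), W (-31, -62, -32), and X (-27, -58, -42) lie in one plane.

With U as base: UV = (4, 10, -5), UW = (-14, -74, -15), UX = (-10, -70, -25).
UW × UX = (800, -200, 240).
UV · (UW × UX) = 0.
The scalar triple product vanishes, so the four points are coplanar.

Yes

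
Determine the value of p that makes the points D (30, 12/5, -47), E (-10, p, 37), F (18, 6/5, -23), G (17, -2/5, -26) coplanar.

Coplanarity ⇔ det[DE; DF; DG] = 0.
Expanding, this is linear in p: (-60)p + (-24) = 0.
So p = -2/5.

-2/5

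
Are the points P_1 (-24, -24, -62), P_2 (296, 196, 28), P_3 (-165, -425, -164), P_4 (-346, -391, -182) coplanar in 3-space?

No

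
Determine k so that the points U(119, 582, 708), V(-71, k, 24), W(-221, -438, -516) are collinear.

Collinearity requires UV × UW = 0; each component is linear in k.
The x-component gives (-1224)k + (14688) = 0, so k = 12.
The remaining components then also vanish.

12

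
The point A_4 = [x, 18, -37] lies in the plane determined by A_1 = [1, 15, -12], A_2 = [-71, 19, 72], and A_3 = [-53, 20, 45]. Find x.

Coplanarity requires A_1A_2 · (A_1A_3 × A_1A_4) = 0.
A_1A_2 = (-72, 4, 84), A_1A_3 = (-54, 5, 57); the triple product is linear in x with coefficient -192 and constant term 2496.
Setting it to zero: x = 13.

13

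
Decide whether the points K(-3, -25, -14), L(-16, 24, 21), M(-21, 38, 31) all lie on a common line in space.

No

KL = (-13, 49, 35), KM = (-18, 63, 45).
Comparing components 3 and 1: (35)(-18) − (-13)(45) = -45 ≠ 0, so KL and KM are not parallel and the points are not collinear.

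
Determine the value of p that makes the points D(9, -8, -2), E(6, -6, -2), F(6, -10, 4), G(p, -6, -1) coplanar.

5

Normal to plane DEF: n = (12, 18, 12); plane equation n·P = -60.
Requiring n·G = -60: (12)p + (-120) = -60.
So p = 5.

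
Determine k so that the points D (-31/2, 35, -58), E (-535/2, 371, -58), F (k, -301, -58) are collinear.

Collinearity requires DE × DF = 0; each component is linear in k.
The z-component gives (-336)k + (79464) = 0, so k = 473/2.
The remaining components then also vanish.

473/2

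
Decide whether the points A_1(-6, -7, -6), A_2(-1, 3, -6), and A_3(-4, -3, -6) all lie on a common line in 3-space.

Yes

A_1A_2 = (5, 10, 0), A_1A_3 = (2, 4, 0).
Each component of A_1A_3 is 2/5 times the corresponding component of A_1A_2, so A_1A_3 = 2/5·A_1A_2 and the points are collinear.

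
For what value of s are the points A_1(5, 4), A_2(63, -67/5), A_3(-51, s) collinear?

104/5

Collinearity: (A_3 − A_1) must be parallel to (A_2 − A_1) = (58, -87/5).
Cross-multiplying the components: (s − 4)·(58) = (-56)·(-87/5).
Solving gives s = 104/5.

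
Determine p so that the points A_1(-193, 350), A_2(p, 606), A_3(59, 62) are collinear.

-417

The three points are collinear iff det[A_1A_2; A_1A_3] = 0.
This determinant is linear in p: (-288)p + (-120096) = 0, so p = -417.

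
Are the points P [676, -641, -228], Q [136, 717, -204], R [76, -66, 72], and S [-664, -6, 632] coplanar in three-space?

The four points are coplanar iff the 3×3 determinant with rows PQ, PR, PS is zero.
Rows: (-540, 1358, 24), (-600, 575, 300), (-1340, 635, 860).
Expanding along the first row: (-540)(304000) − (1358)(-114000) + (24)(389500) = 0.
Zero determinant ⇒ coplanar.

Yes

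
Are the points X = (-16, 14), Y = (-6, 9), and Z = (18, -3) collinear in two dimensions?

Yes

XY = (10, -5), XZ = (34, -17).
Checking proportionality: XZ = 17/5·XY, so the vectors are parallel and the points are collinear.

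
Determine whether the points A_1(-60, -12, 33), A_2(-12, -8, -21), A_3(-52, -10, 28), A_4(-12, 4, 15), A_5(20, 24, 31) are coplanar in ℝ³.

Yes

The plane through A_1, A_2, A_3 has normal n = A_1A_2 × A_1A_3 = (88, -192, 64) and equation n·P = -864.
Checking the remaining points: n·A_4 = -864, n·A_5 = -864.
All equal -864, so all 5 points lie in one plane.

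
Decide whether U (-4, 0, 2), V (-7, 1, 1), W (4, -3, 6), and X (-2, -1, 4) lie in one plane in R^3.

Yes

A normal to the plane through U, V, W is n = UV × UW = (1, 4, 1).
The plane has equation n·P = -2. For X: n·X = -2.
Equal, so X lies in the plane and all four are coplanar.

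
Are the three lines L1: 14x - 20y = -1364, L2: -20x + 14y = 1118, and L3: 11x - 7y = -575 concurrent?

Yes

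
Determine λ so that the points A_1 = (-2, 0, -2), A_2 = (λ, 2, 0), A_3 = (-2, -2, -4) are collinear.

-2

Direction A_1A_3 = (0, -2, -2). From the y-coordinate of A_2, the parameter along the line is τ = (2 − 0)/(-2) = -1.
Then λ = (-2) + (-1)·(0) = -2.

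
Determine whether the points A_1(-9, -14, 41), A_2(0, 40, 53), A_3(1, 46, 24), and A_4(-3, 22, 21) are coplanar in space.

The four points are coplanar iff the 3×3 determinant with rows A_1A_2, A_1A_3, A_1A_4 is zero.
Rows: (9, 54, 12), (10, 60, -17), (6, 36, -20).
Expanding along the first row: (9)(-588) − (54)(-98) + (12)(0) = 0.
Zero determinant ⇒ coplanar.

Yes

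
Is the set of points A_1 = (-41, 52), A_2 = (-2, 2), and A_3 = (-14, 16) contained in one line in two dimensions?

No

A_1A_2 = (39, -50), A_1A_3 = (27, -36).
Twice the signed area of △A_1A_2A_3 is (39)(-36) − (-50)(27) = -54.
The area is nonzero, so the three points are not collinear.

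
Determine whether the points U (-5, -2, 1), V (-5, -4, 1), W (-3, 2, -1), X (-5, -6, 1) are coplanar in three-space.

Yes

The four points are coplanar iff the 3×3 determinant with rows UV, UW, UX is zero.
Rows: (0, -2, 0), (2, 4, -2), (0, -4, 0).
Expanding along the first row: (0)(-8) − (-2)(0) + (0)(-8) = 0.
Zero determinant ⇒ coplanar.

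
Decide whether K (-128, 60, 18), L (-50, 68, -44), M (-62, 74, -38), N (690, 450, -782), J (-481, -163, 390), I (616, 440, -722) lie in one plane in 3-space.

Yes

The plane through K, L, M has normal n = KL × KM = (420, 276, 564) and equation n·P = -27048.
Checking the remaining points: n·N = -27048, n·J = -27048, n·I = -27048.
All equal -27048, so all 6 points lie in one plane.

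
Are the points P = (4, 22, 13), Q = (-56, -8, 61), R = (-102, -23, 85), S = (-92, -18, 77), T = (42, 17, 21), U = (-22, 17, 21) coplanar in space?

Yes

The plane through P, Q, R has normal n = PQ × PR = (0, -768, -480) and equation n·X = -23136.
Checking the remaining points: n·S = -23136, n·T = -23136, n·U = -23136.
All equal -23136, so all 6 points lie in one plane.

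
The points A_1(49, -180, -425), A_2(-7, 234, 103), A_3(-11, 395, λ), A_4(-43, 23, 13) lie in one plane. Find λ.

259

Normal to plane A_1A_2A_4: n = (74148, -24048, 26720); plane equation n·P = -3394108.
Requiring n·A_3 = -3394108: (26720)λ + (-10314588) = -3394108.
So λ = 259.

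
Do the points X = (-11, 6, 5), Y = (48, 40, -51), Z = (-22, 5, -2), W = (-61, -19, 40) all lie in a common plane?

Yes

With X as base: XY = (59, 34, -56), XZ = (-11, -1, -7), XW = (-50, -25, 35).
XZ × XW = (-210, 735, 225).
XY · (XZ × XW) = 0.
The scalar triple product vanishes, so the four points are coplanar.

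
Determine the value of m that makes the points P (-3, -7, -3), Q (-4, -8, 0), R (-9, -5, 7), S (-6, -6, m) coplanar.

2

Normal to plane PQR: n = (-16, -8, -8); plane equation n·X = 128.
Requiring n·S = 128: (-8)m + (144) = 128.
So m = 2.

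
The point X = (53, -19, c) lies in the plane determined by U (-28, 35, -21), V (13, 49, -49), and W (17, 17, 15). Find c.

The plane through U, V, W has equation −2736y − 1368z = -67032.
Substituting X: (-1368)c + (51984) = -67032, so c = 87.

87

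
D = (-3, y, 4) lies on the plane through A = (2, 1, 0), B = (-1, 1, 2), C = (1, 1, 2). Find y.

1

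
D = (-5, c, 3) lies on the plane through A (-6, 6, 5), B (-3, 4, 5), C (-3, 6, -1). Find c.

A normal to the plane is n = AB × AC = (12, 18, 6).
D lies in the plane iff n · AD = 0.
This gives (18)c + (-108) = 0, so c = 6.

6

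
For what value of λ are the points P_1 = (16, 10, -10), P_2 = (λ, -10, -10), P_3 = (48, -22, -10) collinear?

36

Collinearity requires P_1P_2 × P_1P_3 = 0; each component is linear in λ.
The z-component gives (-32)λ + (1152) = 0, so λ = 36.
The remaining components then also vanish.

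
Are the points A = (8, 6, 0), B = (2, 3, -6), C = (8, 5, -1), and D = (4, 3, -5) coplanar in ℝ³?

Yes

A normal to the plane through A, B, C is n = AB × AC = (-3, -6, 6).
The plane has equation n·P = -60. For D: n·D = -60.
Equal, so D lies in the plane and all four are coplanar.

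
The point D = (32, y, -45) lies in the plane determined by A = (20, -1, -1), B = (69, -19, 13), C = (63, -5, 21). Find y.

The plane through A, B, C has equation −340x − 476y + 578z = -6902.
Substituting D: (-476)y + (-36890) = -6902, so y = -63.

-63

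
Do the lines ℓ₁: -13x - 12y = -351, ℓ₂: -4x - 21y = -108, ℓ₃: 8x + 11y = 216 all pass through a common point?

Intersecting ℓ₁ and ℓ₂: solving the 2×2 system gives (x, y) = (27, 0).
Substitute into ℓ₃: (8)(27) + (11)(0) = 216.
This equals 216, so (27, 0) lies on all three lines and they are concurrent.

Yes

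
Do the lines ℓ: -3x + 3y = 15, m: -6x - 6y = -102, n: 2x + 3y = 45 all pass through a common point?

Yes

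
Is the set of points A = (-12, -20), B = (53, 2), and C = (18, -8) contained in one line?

No

AB = (65, 22), AC = (30, 12).
det[AB; AC] = (65)(12) − (22)(30) = 120.
The determinant is nonzero, so they are not collinear.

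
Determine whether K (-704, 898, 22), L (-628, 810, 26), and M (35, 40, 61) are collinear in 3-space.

KL = (76, -88, 4), KM = (739, -858, 39).
KL × KM = (0, -8, -176).
The cross product is nonzero, so the points do not lie on one line.

No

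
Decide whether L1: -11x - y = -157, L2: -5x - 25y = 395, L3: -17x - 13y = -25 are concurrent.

Intersecting L1 and L2: solving the 2×2 system gives (x, y) = (16, -19).
Substitute into L3: (-17)(16) + (-13)(-19) = -25.
This equals -25, so (16, -19) lies on all three lines and they are concurrent.

Yes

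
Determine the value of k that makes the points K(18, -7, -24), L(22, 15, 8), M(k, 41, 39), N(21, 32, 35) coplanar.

Normal to plane KLN: n = (50, -140, 90); plane equation n·P = -280.
Requiring n·M = -280: (50)k + (-2230) = -280.
So k = 39.

39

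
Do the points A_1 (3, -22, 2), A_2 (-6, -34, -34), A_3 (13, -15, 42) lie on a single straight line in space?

No

A_1A_2 = (-9, -12, -36), A_1A_3 = (10, 7, 40).
A_1A_2 × A_1A_3 = (-228, 0, 57).
The cross product is nonzero, so the points do not lie on one line.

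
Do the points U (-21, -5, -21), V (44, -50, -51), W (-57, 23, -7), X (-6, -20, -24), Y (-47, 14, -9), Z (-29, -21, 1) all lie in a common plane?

No

The plane through U, V, W has normal n = UV × UW = (210, 170, 200) and equation n·P = -9460.
Checking the remaining points: n·X = -9460, n·Y = -9290, n·Z = -9460.
Since n·Y = -9290 ≠ -9460, Y is off the plane and the points are not all coplanar.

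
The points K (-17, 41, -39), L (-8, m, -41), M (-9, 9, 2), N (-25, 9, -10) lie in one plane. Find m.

49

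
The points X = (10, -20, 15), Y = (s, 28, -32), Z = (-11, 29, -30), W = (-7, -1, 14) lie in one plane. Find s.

Normal to plane XZW: n = (806, 744, 434); plane equation n·P = -310.
Requiring n·Y = -310: (806)s + (6944) = -310.
So s = -9.

-9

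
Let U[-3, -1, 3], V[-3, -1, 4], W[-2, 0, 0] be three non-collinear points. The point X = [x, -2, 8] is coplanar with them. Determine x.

-4

A normal to the plane is n = UV × UW = (-1, 1, 0).
X lies in the plane iff n · UX = 0.
This gives (-1)x + (-4) = 0, so x = -4.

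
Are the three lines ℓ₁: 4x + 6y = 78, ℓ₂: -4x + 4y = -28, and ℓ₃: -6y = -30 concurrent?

Intersecting ℓ₁ and ℓ₂: solving the 2×2 system gives (x, y) = (12, 5).
Substitute into ℓ₃: (0)(12) + (-6)(5) = -30.
This equals -30, so (12, 5) lies on all three lines and they are concurrent.

Yes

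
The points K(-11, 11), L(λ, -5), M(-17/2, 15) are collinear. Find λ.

The three points are collinear iff det[KL; KM] = 0.
This determinant is linear in λ: (4)λ + (84) = 0, so λ = -21.

-21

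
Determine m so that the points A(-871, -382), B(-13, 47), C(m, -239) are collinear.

-585

The three points are collinear iff det[AB; AC] = 0.
This determinant is linear in m: (-429)m + (-250965) = 0, so m = -585.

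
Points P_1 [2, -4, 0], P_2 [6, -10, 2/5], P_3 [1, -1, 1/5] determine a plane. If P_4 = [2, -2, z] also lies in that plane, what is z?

2/5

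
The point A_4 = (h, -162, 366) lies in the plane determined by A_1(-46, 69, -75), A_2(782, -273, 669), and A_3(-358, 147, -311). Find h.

A normal to the plane is n = A_1A_2 × A_1A_3 = (22680, -36720, -42120).
A_4 lies in the plane iff n · A_1A_4 = 0.
This gives (22680)h + (-9049320) = 0, so h = 399.

399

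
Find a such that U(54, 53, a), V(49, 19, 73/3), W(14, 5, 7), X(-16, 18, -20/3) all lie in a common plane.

85/3

The points are coplanar iff UV · (UW × UX) = 0.
Expanding, this is linear in a: (875)a + (-74375/3) = 0.
So a = 85/3.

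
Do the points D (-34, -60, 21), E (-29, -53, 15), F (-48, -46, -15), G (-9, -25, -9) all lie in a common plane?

Yes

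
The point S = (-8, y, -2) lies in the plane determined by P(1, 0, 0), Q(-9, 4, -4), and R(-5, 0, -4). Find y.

6

Coplanarity requires PQ · (PR × PS) = 0.
PQ = (-10, 4, -4), PR = (-6, 0, -4); the triple product is linear in y with coefficient -16 and constant term 96.
Setting it to zero: y = 6.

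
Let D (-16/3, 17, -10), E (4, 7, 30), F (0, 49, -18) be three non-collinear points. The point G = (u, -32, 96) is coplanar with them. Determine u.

14

The plane through D, E, F has equation −1200x + 288y + 352z = 7776.
Substituting G: (-1200)u + (24576) = 7776, so u = 14.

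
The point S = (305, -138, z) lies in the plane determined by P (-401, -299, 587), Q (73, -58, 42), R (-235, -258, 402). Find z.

Coplanarity requires PQ · (PR × PS) = 0.
PQ = (474, 241, -545), PR = (166, 41, -185); the triple product is linear in z with coefficient -20572 and constant term -4073256.
Setting it to zero: z = -198.

-198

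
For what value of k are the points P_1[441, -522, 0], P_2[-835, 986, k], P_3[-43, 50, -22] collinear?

Direction P_1P_3 = (-484, 572, -22). From the x-coordinate of P_2, the parameter along the line is τ = (-835 − 441)/(-484) = 29/11.
Then k = 0 + 29/11·(-22) = -58.

-58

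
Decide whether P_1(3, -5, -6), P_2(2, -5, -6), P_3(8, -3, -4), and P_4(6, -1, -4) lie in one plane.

With P_1 as base: P_1P_2 = (-1, 0, 0), P_1P_3 = (5, 2, 2), P_1P_4 = (3, 4, 2).
P_1P_3 × P_1P_4 = (-4, -4, 14).
P_1P_2 · (P_1P_3 × P_1P_4) = 4.
Since 4 ≠ 0, the four points are not coplanar.

No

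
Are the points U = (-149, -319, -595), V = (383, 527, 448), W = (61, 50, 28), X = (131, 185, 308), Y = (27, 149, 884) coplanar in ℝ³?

Yes

The plane through U, V, W has normal n = UV × UW = (142191, -112406, 18648) and equation n·P = 3575495.
Checking the remaining points: n·X = 3575495, n·Y = 3575495.
All equal 3575495, so all 5 points lie in one plane.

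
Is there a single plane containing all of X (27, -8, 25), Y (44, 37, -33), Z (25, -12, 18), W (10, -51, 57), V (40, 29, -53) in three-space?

No

The plane through X, Y, Z has normal n = XY × XZ = (-547, 235, 22) and equation n·P = -16099.
Checking the remaining points: n·W = -16201, n·V = -16231.
Since n·W = -16201 ≠ -16099, W is off the plane and the points are not all coplanar.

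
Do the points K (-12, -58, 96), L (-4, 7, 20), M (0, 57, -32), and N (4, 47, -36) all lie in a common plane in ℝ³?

With K as base: KL = (8, 65, -76), KM = (12, 115, -128), KN = (16, 105, -132).
KM × KN = (-1740, -464, -580).
KL · (KM × KN) = 0.
The scalar triple product vanishes, so the four points are coplanar.

Yes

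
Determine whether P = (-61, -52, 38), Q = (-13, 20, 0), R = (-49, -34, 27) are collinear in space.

No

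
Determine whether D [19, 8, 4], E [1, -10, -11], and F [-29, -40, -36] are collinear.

DE = (-18, -18, -15), DF = (-48, -48, -40).
DE × DF = (0, 0, 0).
The cross product vanishes, so the three points are collinear.

Yes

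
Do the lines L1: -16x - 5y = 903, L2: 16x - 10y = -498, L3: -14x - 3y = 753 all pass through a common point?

Yes

The three lines meet at one point iff the augmented coefficient matrix [aᵢ bᵢ cᵢ] has rank < 3, i.e. its determinant vanishes.
Here the determinant is 0.
It vanishes, so the lines are concurrent at (-48, -27).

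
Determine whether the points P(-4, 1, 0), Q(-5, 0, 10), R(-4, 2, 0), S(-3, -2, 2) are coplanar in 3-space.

No

A normal to the plane through P, Q, R is n = PQ × PR = (-10, 0, -1).
The plane has equation n·X = 40. For S: n·S = 28.
28 ≠ 40, so S is off the plane.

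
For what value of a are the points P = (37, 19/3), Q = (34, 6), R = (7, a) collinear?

3

The three points are collinear iff det[PQ; PR] = 0.
This determinant is linear in a: (-3)a + (9) = 0, so a = 3.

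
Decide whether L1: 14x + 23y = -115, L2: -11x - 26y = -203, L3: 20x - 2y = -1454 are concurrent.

The three lines meet at one point iff the augmented coefficient matrix [aᵢ bᵢ cᵢ] has rank < 3, i.e. its determinant vanishes.
Here the determinant is 0.
It vanishes, so the lines are concurrent at (-69, 37).

Yes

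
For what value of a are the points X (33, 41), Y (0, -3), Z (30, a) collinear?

The three points are collinear iff det[XY; XZ] = 0.
This determinant is linear in a: (-33)a + (1221) = 0, so a = 37.

37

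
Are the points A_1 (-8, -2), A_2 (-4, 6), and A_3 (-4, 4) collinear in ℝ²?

A_1A_2 = (4, 8), A_1A_3 = (4, 6).
If collinear, A_1A_3 would be a scalar multiple of A_1A_2. But (4)·(6) ≠ (8)·(4) (difference -8), so they are not parallel; the points are not collinear.

No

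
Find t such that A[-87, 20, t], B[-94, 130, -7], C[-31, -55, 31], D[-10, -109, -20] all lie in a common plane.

740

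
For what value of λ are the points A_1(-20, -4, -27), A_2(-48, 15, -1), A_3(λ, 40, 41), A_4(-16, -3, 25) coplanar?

-84

Normal to plane A_1A_2A_4: n = (962, 1560, -104); plane equation n·P = -22672.
Requiring n·A_3 = -22672: (962)λ + (58136) = -22672.
So λ = -84.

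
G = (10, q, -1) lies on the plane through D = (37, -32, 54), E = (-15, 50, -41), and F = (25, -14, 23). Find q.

10

The plane through D, E, F has equation −832x − 472y + 48z = -13088.
Substituting G: (-472)q + (-8368) = -13088, so q = 10.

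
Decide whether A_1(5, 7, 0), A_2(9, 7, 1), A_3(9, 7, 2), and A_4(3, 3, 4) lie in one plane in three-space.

No

The four points are coplanar iff the 3×3 determinant with rows A_1A_2, A_1A_3, A_1A_4 is zero.
Rows: (4, 0, 1), (4, 0, 2), (-2, -4, 4).
Expanding along the first row: (4)(8) − (0)(20) + (1)(-16) = 16.
Nonzero ⇒ not coplanar.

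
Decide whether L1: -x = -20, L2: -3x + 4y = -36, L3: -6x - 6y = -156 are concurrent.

Yes

Lines aᵢx + bᵢy = cᵢ with pairwise distinct directions are concurrent exactly when det[aᵢ bᵢ cᵢ] = 0.
Here the determinant is 0.
It vanishes, so the lines are concurrent at (20, 6).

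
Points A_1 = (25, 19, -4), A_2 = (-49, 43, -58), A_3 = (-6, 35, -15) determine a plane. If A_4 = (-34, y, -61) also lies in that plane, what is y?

31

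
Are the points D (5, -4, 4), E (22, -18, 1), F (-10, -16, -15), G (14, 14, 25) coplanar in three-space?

Yes

The four points are coplanar iff the 3×3 determinant with rows DE, DF, DG is zero.
Rows: (17, -14, -3), (-15, -12, -19), (9, 18, 21).
Expanding along the first row: (17)(90) − (-14)(-144) + (-3)(-162) = 0.
Zero determinant ⇒ coplanar.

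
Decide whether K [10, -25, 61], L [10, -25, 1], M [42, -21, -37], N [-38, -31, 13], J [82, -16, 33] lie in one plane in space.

The plane through K, L, M has normal n = KL × KM = (240, -1920, 0) and equation n·P = 50400.
Checking the remaining points: n·N = 50400, n·J = 50400.
All equal 50400, so all 5 points lie in one plane.

Yes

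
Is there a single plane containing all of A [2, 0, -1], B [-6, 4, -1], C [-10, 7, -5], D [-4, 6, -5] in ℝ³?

The four points are coplanar iff the 3×3 determinant with rows AB, AC, AD is zero.
Rows: (-8, 4, 0), (-12, 7, -4), (-6, 6, -4).
Expanding along the first row: (-8)(-4) − (4)(24) + (0)(-30) = -64.
Nonzero ⇒ not coplanar.

No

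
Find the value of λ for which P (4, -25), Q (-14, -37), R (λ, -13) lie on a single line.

22

The three points are collinear iff det[PQ; PR] = 0.
This determinant is linear in λ: (12)λ + (-264) = 0, so λ = 22.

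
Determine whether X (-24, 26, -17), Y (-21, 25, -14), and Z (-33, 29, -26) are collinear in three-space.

Yes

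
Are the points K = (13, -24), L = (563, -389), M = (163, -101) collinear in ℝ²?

KL = (550, -365), KM = (150, -77).
If collinear, KM would be a scalar multiple of KL. But (550)·(-77) ≠ (-365)·(150) (difference 12400), so they are not parallel; the points are not collinear.

No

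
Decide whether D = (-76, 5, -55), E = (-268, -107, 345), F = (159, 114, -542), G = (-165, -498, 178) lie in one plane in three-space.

No

A normal to the plane through D, E, F is n = DE × DF = (10944, 496, 5392).
The plane has equation n·P = -1125824. For G: n·G = -1092992.
-1092992 ≠ -1125824, so G is off the plane.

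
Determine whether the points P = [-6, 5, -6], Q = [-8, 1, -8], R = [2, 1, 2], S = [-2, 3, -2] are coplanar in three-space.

A normal to the plane through P, Q, R is n = PQ × PR = (-40, 0, 40).
The plane has equation n·X = 0. For S: n·S = 0.
Equal, so S lies in the plane and all four are coplanar.

Yes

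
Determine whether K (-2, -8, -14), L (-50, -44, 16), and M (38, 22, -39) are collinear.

Yes

KL = (-48, -36, 30), KM = (40, 30, -25).
KL × KM = (0, 0, 0).
The cross product vanishes, so the three points are collinear.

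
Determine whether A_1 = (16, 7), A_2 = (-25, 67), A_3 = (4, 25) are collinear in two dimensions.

A_1A_2 = (-41, 60), A_1A_3 = (-12, 18).
If collinear, A_1A_3 would be a scalar multiple of A_1A_2. But (-41)·(18) ≠ (60)·(-12) (difference -18), so they are not parallel; the points are not collinear.

No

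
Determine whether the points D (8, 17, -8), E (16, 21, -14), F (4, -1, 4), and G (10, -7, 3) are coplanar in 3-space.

The four points are coplanar iff the 3×3 determinant with rows DE, DF, DG is zero.
Rows: (8, 4, -6), (-4, -18, 12), (2, -24, 11).
Expanding along the first row: (8)(90) − (4)(-68) + (-6)(132) = 200.
Nonzero ⇒ not coplanar.

No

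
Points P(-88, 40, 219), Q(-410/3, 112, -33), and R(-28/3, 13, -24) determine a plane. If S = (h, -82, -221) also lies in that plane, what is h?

449/3

Coplanarity requires PQ · (PR × PS) = 0.
PQ = (-146/3, 72, -252), PR = (236/3, -27, -243); the triple product is linear in h with coefficient -24300 and constant term 3636900.
Setting it to zero: h = 449/3.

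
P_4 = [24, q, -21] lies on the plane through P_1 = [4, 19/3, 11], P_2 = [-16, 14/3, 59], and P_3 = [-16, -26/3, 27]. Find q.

44/3

Coplanarity requires P_1P_2 · (P_1P_3 × P_1P_4) = 0.
P_1P_2 = (-20, -5/3, 48), P_1P_3 = (-20, -15, 16); the triple product is linear in q with coefficient -640 and constant term 28160/3.
Setting it to zero: q = 44/3.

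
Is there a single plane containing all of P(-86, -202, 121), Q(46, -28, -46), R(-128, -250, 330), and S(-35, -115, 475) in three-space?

A normal to the plane through P, Q, R is n = PQ × PR = (28350, -20574, 972).
The plane has equation n·X = 1835460. For S: n·S = 1835460.
Equal, so S lies in the plane and all four are coplanar.

Yes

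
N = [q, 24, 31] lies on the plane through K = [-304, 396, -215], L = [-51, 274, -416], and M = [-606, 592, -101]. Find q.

Coplanarity requires KL · (KM × KN) = 0.
KL = (253, -122, -201), KM = (-302, 196, 114); the triple product is linear in q with coefficient 25488 and constant term -968544.
Setting it to zero: q = 38.

38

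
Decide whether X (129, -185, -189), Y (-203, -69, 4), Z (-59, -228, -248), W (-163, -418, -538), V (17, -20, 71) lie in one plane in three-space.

The plane through X, Y, Z has normal n = XY × XZ = (1455, -55872, 36084) and equation n·P = 3704139.
Checking the remaining points: n·W = 3704139, n·V = 3704139.
All equal 3704139, so all 5 points lie in one plane.

Yes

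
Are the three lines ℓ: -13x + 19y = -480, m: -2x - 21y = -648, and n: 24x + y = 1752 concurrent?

The three lines meet at one point iff the augmented coefficient matrix [aᵢ bᵢ cᵢ] has rank < 3, i.e. its determinant vanishes.
Here the determinant is 0.
It vanishes, so the lines are concurrent at (72, 24).

Yes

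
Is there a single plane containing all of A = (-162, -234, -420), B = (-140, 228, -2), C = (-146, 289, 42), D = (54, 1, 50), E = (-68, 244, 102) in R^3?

Yes

The plane through A, B, C has normal n = AB × AC = (-5170, -3476, 4114) and equation n·P = -76956.
Checking the remaining points: n·D = -76956, n·E = -76956.
All equal -76956, so all 5 points lie in one plane.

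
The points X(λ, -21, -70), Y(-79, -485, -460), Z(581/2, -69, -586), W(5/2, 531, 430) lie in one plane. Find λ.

Coplanarity ⇔ det[XY; XZ; XW] = 0.
Expanding, this is linear in λ: (-498256)λ + (-15196808) = 0.
So λ = -61/2.

-61/2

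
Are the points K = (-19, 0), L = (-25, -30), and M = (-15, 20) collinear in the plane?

Yes

KL = (-6, -30), KM = (4, 20).
Checking proportionality: KM = -2/3·KL, so the vectors are parallel and the points are collinear.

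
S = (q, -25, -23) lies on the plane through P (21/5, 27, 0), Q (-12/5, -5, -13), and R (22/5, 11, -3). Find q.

-42/5

The plane through P, Q, R has equation −112x − (112/5)y + 112z = -5376/5.
Substituting S: (-112)q + (-2016) = -5376/5, so q = -42/5.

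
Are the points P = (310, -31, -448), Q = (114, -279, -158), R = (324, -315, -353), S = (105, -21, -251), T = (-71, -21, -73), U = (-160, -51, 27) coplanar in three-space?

The plane through P, Q, R has normal n = PQ × PR = (58800, 22680, 59136) and equation n·X = -8968008.
Checking the remaining points: n·S = -9145416, n·T = -8968008, n·U = -8968008.
Since n·S = -9145416 ≠ -8968008, S is off the plane and the points are not all coplanar.

No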